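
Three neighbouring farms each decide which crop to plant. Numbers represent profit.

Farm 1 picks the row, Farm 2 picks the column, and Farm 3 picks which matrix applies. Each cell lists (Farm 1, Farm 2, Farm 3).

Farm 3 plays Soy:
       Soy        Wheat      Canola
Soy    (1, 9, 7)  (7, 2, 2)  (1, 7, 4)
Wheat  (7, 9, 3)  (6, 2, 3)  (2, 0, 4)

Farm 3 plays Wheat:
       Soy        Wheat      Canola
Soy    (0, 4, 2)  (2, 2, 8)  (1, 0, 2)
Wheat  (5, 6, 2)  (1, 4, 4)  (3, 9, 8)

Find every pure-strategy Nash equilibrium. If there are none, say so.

(Wheat, Soy, Soy), (Wheat, Canola, Wheat)

Farm 1 against (Soy, Soy): payoffs 1, 7 → best response Wheat.
Farm 1 against (Soy, Wheat): payoffs 0, 5 → best response Wheat.
Farm 1 against (Wheat, Soy): payoffs 7, 6 → best response Soy.
Farm 1 against (Wheat, Wheat): payoffs 2, 1 → best response Soy.
Farm 1 against (Canola, Soy): payoffs 1, 2 → best response Wheat.
Farm 1 against (Canola, Wheat): payoffs 1, 3 → best response Wheat.
Farm 2 against (Soy, Soy): payoffs 9, 2, 7 → best response Soy.
Farm 2 against (Soy, Wheat): payoffs 4, 2, 0 → best response Soy.
Farm 2 against (Wheat, Soy): payoffs 9, 2, 0 → best response Soy.
Farm 2 against (Wheat, Wheat): payoffs 6, 4, 9 → best response Canola.
Farm 3 against (Soy, Soy): payoffs 7, 2 → best response Soy.
Farm 3 against (Soy, Wheat): payoffs 2, 8 → best response Wheat.
Farm 3 against (Soy, Canola): payoffs 4, 2 → best response Soy.
Farm 3 against (Wheat, Soy): payoffs 3, 2 → best response Soy.
Farm 3 against (Wheat, Wheat): payoffs 3, 4 → best response Wheat.
Farm 3 against (Wheat, Canola): payoffs 4, 8 → best response Wheat.
Mutual best responses: (Wheat, Soy, Soy); (Wheat, Canola, Wheat).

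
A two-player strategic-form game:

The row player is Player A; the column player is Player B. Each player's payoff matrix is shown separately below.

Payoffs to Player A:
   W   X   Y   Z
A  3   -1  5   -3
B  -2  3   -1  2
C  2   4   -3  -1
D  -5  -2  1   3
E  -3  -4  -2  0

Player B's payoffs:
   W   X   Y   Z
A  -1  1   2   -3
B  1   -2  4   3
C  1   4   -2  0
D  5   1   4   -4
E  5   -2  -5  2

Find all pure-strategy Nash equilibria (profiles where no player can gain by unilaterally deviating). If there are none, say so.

Check each profile: it is a Nash equilibrium iff no player can strictly gain by switching unilaterally.
(A, W): Player B can switch to X (-1 → 1). Not NE.
(A, X): Player A can switch to B (-1 → 3). Not NE.
(A, Y): Player A gets 5, best alternative 1; Player B gets 2, best alternative 1. No profitable deviation — NE.
(A, Z): Player A can switch to B (-3 → 2). Not NE.
(B, W): Player A can switch to A (-2 → 3). Not NE.
(B, X): Player A can switch to C (3 → 4). Not NE.
(B, Y): Player A can switch to A (-1 → 5). Not NE.
(B, Z): Player A can switch to D (2 → 3). Not NE.
(C, W): Player A can switch to A (2 → 3). Not NE.
(C, X): Player A gets 4, best alternative 3; Player B gets 4, best alternative 1. No profitable deviation — NE.
(The remaining 10 profiles each have a profitable deviation by the same check.)

Pure-strategy Nash equilibria: (A, Y), (C, X)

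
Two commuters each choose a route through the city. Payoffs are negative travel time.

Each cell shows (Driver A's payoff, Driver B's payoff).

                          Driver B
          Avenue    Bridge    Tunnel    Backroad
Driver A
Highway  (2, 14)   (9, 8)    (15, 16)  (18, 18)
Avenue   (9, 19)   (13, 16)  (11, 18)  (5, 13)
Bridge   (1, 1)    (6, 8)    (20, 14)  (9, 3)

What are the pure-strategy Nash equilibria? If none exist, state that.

(Highway, Avenue): Driver A can switch to Avenue (2 → 9). Not NE.
(Highway, Bridge): Driver A can switch to Avenue (9 → 13). Not NE.
(Highway, Tunnel): Driver A can switch to Bridge (15 → 20). Not NE.
(Highway, Backroad): Driver A gets 18, best alternative 9; Driver B gets 18, best alternative 16. No profitable deviation — NE.
(Avenue, Avenue): Driver A gets 9, best alternative 2; Driver B gets 19, best alternative 18. No profitable deviation — NE.
(Avenue, Bridge): Driver B can switch to Avenue (16 → 19). Not NE.
(Avenue, Tunnel): Driver A can switch to Highway (11 → 15). Not NE.
(Avenue, Backroad): Driver A can switch to Highway (5 → 18). Not NE.
(Bridge, Avenue): Driver A can switch to Highway (1 → 2). Not NE.
(Bridge, Bridge): Driver A can switch to Highway (6 → 9). Not NE.
(Bridge, Tunnel): Driver A gets 20, best alternative 15; Driver B gets 14, best alternative 8. No profitable deviation — NE.
(Bridge, Backroad): Driver A can switch to Highway (9 → 18). Not NE.

The pure Nash equilibria are (Highway, Backroad); (Avenue, Avenue); (Bridge, Tunnel).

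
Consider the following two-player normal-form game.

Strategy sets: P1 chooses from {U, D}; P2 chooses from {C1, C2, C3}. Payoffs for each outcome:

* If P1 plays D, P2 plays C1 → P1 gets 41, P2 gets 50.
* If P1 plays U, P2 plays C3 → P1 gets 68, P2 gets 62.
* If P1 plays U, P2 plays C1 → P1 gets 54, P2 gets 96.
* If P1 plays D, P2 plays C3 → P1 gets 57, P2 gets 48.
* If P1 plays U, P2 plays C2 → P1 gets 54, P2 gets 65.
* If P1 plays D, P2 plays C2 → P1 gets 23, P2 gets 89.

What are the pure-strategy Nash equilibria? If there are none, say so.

For each strategy profile, look for a profitable unilateral deviation.
(U, C1): P1 gets 54, best alternative 41; P2 gets 96, best alternative 65. No profitable deviation — NE.
(U, C2): P2 can switch to C1 (65 → 96). Not NE.
(U, C3): P2 can switch to C1 (62 → 96). Not NE.
(D, C1): P1 can switch to U (41 → 54). Not NE.
(D, C2): P1 can switch to U (23 → 54). Not NE.
(D, C3): P1 can switch to U (57 → 68). Not NE.

Pure NE: (U, C1)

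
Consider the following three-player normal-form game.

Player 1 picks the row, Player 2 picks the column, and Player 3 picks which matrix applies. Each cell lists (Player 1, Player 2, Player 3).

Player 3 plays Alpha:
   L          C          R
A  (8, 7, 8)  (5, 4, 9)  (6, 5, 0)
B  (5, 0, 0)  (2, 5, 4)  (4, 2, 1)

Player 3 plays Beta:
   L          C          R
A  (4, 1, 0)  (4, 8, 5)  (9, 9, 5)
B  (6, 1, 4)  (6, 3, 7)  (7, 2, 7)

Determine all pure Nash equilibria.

Player 1 against (L, Alpha): payoffs 8, 5 → best response A.
Player 1 against (L, Beta): payoffs 4, 6 → best response B.
Player 1 against (C, Alpha): payoffs 5, 2 → best response A.
Player 1 against (C, Beta): payoffs 4, 6 → best response B.
Player 1 against (R, Alpha): payoffs 6, 4 → best response A.
Player 1 against (R, Beta): payoffs 9, 7 → best response A.
Player 2 against (A, Alpha): payoffs 7, 4, 5 → best response L.
Player 2 against (A, Beta): payoffs 1, 8, 9 → best response R.
Player 2 against (B, Alpha): payoffs 0, 5, 2 → best response C.
Player 2 against (B, Beta): payoffs 1, 3, 2 → best response C.
Player 3 against (A, L): payoffs 8, 0 → best response Alpha.
Player 3 against (A, C): payoffs 9, 5 → best response Alpha.
Player 3 against (A, R): payoffs 0, 5 → best response Beta.
Player 3 against (B, L): payoffs 0, 4 → best response Beta.
Player 3 against (B, C): payoffs 4, 7 → best response Beta.
Player 3 against (B, R): payoffs 1, 7 → best response Beta.
Mutual best responses: (A, L, Alpha); (A, R, Beta); (B, C, Beta).

(A, L, Alpha), (A, R, Beta), (B, C, Beta)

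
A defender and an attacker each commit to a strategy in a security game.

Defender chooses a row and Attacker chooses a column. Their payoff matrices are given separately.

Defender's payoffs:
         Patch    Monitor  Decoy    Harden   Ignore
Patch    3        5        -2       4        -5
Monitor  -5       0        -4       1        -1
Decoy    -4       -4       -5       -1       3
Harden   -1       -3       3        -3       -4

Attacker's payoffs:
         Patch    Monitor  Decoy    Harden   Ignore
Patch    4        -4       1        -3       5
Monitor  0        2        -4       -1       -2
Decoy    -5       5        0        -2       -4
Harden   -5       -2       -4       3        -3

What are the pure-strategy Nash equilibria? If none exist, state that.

This game has no pure Nash equilibrium.

Check each profile: it is a Nash equilibrium iff no player can strictly gain by switching unilaterally.
(Patch, Patch): Attacker can switch to Ignore (4 → 5). Not NE.
(Patch, Monitor): Attacker can switch to Patch (-4 → 4). Not NE.
(Patch, Decoy): Defender can switch to Harden (-2 → 3). Not NE.
(Patch, Harden): Attacker can switch to Patch (-3 → 4). Not NE.
(Patch, Ignore): Defender can switch to Monitor (-5 → -1). Not NE.
(Monitor, Patch): Defender can switch to Patch (-5 → 3). Not NE.
(The remaining 14 profiles each have a profitable deviation by the same check.)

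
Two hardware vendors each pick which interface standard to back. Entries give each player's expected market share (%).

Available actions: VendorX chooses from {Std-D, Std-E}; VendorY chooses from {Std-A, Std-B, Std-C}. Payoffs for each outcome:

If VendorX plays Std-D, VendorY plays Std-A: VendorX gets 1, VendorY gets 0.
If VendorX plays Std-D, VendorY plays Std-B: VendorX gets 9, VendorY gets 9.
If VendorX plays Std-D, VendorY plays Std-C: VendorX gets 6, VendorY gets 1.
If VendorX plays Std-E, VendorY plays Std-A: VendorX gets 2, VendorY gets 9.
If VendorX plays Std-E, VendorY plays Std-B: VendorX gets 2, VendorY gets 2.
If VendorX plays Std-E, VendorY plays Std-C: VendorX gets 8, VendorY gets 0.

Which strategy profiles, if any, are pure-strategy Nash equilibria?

The pure Nash equilibria are (Std-D, Std-B); (Std-E, Std-A).

For each player, find the best response to each opponent profile; mutual best responses are the pure NE.
VendorX against Std-A: payoffs 1, 2 → best response Std-E.
VendorX against Std-B: payoffs 9, 2 → best response Std-D.
VendorX against Std-C: payoffs 6, 8 → best response Std-E.
VendorY against Std-D: payoffs 0, 9, 1 → best response Std-B.
VendorY against Std-E: payoffs 9, 2, 0 → best response Std-A.
Mutual best responses: (Std-D, Std-B); (Std-E, Std-A).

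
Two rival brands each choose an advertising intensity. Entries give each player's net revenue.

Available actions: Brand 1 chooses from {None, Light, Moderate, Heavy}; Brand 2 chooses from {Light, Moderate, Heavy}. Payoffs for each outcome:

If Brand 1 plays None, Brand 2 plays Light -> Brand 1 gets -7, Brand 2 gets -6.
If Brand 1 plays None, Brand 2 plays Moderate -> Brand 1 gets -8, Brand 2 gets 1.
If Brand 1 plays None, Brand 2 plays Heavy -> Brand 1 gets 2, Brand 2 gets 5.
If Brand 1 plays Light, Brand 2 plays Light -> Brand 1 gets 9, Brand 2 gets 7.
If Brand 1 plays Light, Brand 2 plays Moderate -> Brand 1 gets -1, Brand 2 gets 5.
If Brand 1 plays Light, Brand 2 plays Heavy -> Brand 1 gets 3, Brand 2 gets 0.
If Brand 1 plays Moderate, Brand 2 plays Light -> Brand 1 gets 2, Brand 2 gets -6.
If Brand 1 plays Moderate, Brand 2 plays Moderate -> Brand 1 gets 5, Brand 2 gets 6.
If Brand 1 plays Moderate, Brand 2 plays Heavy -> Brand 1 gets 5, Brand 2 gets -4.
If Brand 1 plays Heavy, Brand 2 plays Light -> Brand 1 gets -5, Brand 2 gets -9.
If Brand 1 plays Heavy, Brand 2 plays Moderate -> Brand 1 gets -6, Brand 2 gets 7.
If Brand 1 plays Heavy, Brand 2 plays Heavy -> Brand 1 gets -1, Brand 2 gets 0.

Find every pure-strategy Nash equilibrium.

The pure Nash equilibria are (Light, Light) and (Moderate, Moderate).

For each strategy profile, look for a profitable unilateral deviation.
(None, Light): Brand 1 can switch to Light (-7 → 9). Not NE.
(None, Moderate): Brand 1 can switch to Light (-8 → -1). Not NE.
(None, Heavy): Brand 1 can switch to Light (2 → 3). Not NE.
(Light, Light): Brand 1 gets 9, best alternative 2; Brand 2 gets 7, best alternative 5. No profitable deviation — NE.
(Light, Moderate): Brand 1 can switch to Moderate (-1 → 5). Not NE.
(Light, Heavy): Brand 1 can switch to Moderate (3 → 5). Not NE.
(Moderate, Light): Brand 1 can switch to Light (2 → 9). Not NE.
(Moderate, Moderate): Brand 1 gets 5, best alternative -1; Brand 2 gets 6, best alternative -4. No profitable deviation — NE.
(Moderate, Heavy): Brand 2 can switch to Moderate (-4 → 6). Not NE.
(Heavy, Light): Brand 1 can switch to Light (-5 → 9). Not NE.
(The remaining 2 profiles each have a profitable deviation by the same check.)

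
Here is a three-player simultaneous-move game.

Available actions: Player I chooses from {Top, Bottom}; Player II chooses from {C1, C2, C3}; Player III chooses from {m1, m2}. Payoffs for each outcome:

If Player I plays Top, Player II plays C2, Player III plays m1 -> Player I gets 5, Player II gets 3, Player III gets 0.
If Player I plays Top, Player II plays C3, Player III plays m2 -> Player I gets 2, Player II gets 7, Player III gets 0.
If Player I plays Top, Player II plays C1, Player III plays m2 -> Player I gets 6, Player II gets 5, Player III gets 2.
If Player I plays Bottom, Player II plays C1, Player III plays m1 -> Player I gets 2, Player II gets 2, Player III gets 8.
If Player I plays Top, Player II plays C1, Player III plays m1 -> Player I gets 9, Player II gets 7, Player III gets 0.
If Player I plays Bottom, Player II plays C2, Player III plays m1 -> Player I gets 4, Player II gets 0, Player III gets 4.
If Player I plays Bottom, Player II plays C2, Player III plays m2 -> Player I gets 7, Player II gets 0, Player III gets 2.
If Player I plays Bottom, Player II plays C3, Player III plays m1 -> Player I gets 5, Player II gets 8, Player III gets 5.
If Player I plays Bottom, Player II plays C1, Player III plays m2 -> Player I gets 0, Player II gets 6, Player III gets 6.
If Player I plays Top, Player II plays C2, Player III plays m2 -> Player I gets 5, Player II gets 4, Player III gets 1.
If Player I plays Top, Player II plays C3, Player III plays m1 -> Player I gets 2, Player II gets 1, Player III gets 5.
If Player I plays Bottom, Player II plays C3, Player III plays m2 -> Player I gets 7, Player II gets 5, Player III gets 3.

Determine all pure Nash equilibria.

(Top, C1, m1): Player III can switch to m2 (0 → 2). Not NE.
(Top, C1, m2): Player II can switch to C3 (5 → 7). Not NE.
(Top, C2, m1): Player II can switch to C1 (3 → 7). Not NE.
(Top, C2, m2): Player I can switch to Bottom (5 → 7). Not NE.
(Top, C3, m1): Player I can switch to Bottom (2 → 5). Not NE.
(Top, C3, m2): Player I can switch to Bottom (2 → 7). Not NE.
(Bottom, C1, m1): Player I can switch to Top (2 → 9). Not NE.
(Bottom, C1, m2): Player I can switch to Top (0 → 6). Not NE.
(Bottom, C3, m1): Player I gets 5, best alternative 2; Player II gets 8, best alternative 2; Player III gets 5, best alternative 3. No profitable deviation — NE.
(The remaining 3 profiles each have a profitable deviation by the same check.)

Pure NE: (Bottom, C3, m1)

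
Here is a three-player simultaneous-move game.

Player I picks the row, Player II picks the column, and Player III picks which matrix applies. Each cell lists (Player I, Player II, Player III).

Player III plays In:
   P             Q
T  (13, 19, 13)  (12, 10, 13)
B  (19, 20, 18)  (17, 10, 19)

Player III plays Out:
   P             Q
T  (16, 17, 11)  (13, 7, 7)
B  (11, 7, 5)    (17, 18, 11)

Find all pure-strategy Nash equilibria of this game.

Pure NE: (B, P, In)

(T, P, In): Player I can switch to B (13 → 19). Not NE.
(T, P, Out): Player III can switch to In (11 → 13). Not NE.
(T, Q, In): Player I can switch to B (12 → 17). Not NE.
(T, Q, Out): Player I can switch to B (13 → 17). Not NE.
(B, P, In): Player I gets 19, best alternative 13; Player II gets 20, best alternative 10; Player III gets 18, best alternative 5. No profitable deviation — NE.
(B, P, Out): Player I can switch to T (11 → 16). Not NE.
(B, Q, In): Player II can switch to P (10 → 20). Not NE.
(B, Q, Out): Player III can switch to In (11 → 19). Not NE.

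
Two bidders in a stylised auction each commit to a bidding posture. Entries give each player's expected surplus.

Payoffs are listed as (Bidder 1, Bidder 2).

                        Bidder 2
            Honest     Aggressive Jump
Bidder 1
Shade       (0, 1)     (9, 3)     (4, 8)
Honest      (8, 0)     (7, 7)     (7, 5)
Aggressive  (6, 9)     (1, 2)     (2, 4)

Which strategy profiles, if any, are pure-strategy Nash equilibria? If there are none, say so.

Check each profile: it is a Nash equilibrium iff no player can strictly gain by switching unilaterally.
(Shade, Honest): Bidder 1 can switch to Honest (0 → 8). Not NE.
(Shade, Aggressive): Bidder 2 can switch to Jump (3 → 8). Not NE.
(Shade, Jump): Bidder 1 can switch to Honest (4 → 7). Not NE.
(Honest, Honest): Bidder 2 can switch to Aggressive (0 → 7). Not NE.
(Honest, Aggressive): Bidder 1 can switch to Shade (7 → 9). Not NE.
(Honest, Jump): Bidder 2 can switch to Aggressive (5 → 7). Not NE.
(Aggressive, Honest): Bidder 1 can switch to Honest (6 → 8). Not NE.
(Aggressive, Aggressive): Bidder 1 can switch to Shade (1 → 9). Not NE.
(The remaining 1 profile has a profitable deviation by the same check.)

none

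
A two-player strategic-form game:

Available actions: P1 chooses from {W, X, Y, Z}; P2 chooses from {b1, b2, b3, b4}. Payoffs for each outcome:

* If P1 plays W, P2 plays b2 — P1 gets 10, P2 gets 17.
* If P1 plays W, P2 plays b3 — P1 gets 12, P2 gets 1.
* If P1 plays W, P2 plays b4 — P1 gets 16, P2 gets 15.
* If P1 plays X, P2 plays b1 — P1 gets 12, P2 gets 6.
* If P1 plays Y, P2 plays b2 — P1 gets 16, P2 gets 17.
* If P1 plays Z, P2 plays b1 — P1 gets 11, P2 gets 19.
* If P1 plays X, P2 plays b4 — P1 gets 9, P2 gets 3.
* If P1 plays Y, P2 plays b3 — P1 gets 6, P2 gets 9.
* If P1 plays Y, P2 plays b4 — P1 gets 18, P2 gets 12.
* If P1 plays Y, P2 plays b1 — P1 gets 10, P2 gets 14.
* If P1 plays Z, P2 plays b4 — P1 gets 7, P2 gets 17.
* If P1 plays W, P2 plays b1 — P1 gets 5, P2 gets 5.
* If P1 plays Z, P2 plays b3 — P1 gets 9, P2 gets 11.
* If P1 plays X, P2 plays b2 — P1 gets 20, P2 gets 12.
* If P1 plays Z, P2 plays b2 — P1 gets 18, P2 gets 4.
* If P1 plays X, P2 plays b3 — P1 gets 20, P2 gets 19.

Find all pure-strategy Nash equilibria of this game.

P1 against b1: payoffs 5, 12, 10, 11 → best response X.
P1 against b2: payoffs 10, 20, 16, 18 → best response X.
P1 against b3: payoffs 12, 20, 6, 9 → best response X.
P1 against b4: payoffs 16, 9, 18, 7 → best response Y.
P2 against W: payoffs 5, 17, 1, 15 → best response b2.
P2 against X: payoffs 6, 12, 19, 3 → best response b3.
P2 against Y: payoffs 14, 17, 9, 12 → best response b2.
P2 against Z: payoffs 19, 4, 11, 17 → best response b1.
Mutual best responses: (X, b3).

(X, b3)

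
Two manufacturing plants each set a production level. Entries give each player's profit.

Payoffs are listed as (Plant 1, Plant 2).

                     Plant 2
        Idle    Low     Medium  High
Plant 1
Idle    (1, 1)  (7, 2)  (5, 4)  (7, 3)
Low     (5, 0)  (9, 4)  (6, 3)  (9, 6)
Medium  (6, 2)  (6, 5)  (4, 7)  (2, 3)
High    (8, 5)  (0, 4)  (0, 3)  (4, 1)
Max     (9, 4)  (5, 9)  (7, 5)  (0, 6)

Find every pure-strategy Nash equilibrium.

The unique pure-strategy Nash equilibrium is (Low, High).

For each player, find the best response to each opponent profile; mutual best responses are the pure NE.
Plant 1 against Idle: payoffs 1, 5, 6, 8, 9 → best response Max.
Plant 1 against Low: payoffs 7, 9, 6, 0, 5 → best response Low.
Plant 1 against Medium: payoffs 5, 6, 4, 0, 7 → best response Max.
Plant 1 against High: payoffs 7, 9, 2, 4, 0 → best response Low.
Plant 2 against Idle: payoffs 1, 2, 4, 3 → best response Medium.
Plant 2 against Low: payoffs 0, 4, 3, 6 → best response High.
Plant 2 against Medium: payoffs 2, 5, 7, 3 → best response Medium.
Plant 2 against High: payoffs 5, 4, 3, 1 → best response Idle.
Plant 2 against Max: payoffs 4, 9, 5, 6 → best response Low.
Mutual best responses: (Low, High).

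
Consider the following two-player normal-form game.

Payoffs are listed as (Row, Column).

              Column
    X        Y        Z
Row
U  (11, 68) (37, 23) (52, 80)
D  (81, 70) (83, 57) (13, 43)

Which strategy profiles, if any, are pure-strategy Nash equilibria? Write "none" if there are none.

Row against X: payoffs 11, 81 → best response D.
Row against Y: payoffs 37, 83 → best response D.
Row against Z: payoffs 52, 13 → best response U.
Column against U: payoffs 68, 23, 80 → best response Z.
Column against D: payoffs 70, 57, 43 → best response X.
Mutual best responses: (U, Z); (D, X).

(U, Z), (D, X)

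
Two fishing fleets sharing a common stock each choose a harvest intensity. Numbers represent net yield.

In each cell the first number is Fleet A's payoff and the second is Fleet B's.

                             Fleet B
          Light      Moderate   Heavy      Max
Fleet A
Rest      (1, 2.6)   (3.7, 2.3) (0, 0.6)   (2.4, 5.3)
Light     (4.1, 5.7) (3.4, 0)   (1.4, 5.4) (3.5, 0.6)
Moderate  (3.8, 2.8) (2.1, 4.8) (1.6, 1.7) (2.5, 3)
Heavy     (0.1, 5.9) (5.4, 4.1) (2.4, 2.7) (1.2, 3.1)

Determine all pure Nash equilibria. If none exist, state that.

The unique pure-strategy Nash equilibrium is (Light, Light).

Fleet A against Light: payoffs 1, 4.1, 3.8, 0.1 → best response Light.
Fleet A against Moderate: payoffs 3.7, 3.4, 2.1, 5.4 → best response Heavy.
Fleet A against Heavy: payoffs 0, 1.4, 1.6, 2.4 → best response Heavy.
Fleet A against Max: payoffs 2.4, 3.5, 2.5, 1.2 → best response Light.
Fleet B against Rest: payoffs 2.6, 2.3, 0.6, 5.3 → best response Max.
Fleet B against Light: payoffs 5.7, 0, 5.4, 0.6 → best response Light.
Fleet B against Moderate: payoffs 2.8, 4.8, 1.7, 3 → best response Moderate.
Fleet B against Heavy: payoffs 5.9, 4.1, 2.7, 3.1 → best response Light.
Mutual best responses: (Light, Light).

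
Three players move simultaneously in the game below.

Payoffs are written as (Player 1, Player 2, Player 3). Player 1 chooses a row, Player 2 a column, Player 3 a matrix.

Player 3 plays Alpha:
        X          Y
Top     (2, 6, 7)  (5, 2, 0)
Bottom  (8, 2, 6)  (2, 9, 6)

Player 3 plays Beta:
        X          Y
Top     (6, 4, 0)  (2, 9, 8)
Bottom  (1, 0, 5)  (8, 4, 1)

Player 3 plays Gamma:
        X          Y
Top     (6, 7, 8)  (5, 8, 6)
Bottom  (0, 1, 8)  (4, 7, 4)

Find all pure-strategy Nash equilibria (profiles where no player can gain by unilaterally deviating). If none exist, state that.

none

Player 1 against (X, Alpha): payoffs 2, 8 → best response Bottom.
Player 1 against (X, Beta): payoffs 6, 1 → best response Top.
Player 1 against (X, Gamma): payoffs 6, 0 → best response Top.
Player 1 against (Y, Alpha): payoffs 5, 2 → best response Top.
Player 1 against (Y, Beta): payoffs 2, 8 → best response Bottom.
Player 1 against (Y, Gamma): payoffs 5, 4 → best response Top.
Player 2 against (Top, Alpha): payoffs 6, 2 → best response X.
Player 2 against (Top, Beta): payoffs 4, 9 → best response Y.
Player 2 against (Top, Gamma): payoffs 7, 8 → best response Y.
Player 2 against (Bottom, Alpha): payoffs 2, 9 → best response Y.
Player 2 against (Bottom, Beta): payoffs 0, 4 → best response Y.
Player 2 against (Bottom, Gamma): payoffs 1, 7 → best response Y.
Player 3 against (Top, X): payoffs 7, 0, 8 → best response Gamma.
Player 3 against (Top, Y): payoffs 0, 8, 6 → best response Beta.
Player 3 against (Bottom, X): payoffs 6, 5, 8 → best response Gamma.
Player 3 against (Bottom, Y): payoffs 6, 1, 4 → best response Alpha.
No profile is a mutual best response for all players.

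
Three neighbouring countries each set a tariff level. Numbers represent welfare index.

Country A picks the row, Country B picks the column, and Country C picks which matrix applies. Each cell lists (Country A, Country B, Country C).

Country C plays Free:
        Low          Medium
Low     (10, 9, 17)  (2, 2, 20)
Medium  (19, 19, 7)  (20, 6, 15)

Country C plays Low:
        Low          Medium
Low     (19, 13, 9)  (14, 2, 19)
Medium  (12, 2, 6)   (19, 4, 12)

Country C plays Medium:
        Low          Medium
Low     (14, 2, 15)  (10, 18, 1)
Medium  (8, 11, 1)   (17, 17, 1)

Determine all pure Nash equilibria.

(Low, Low, Free): Country A can switch to Medium (10 → 19). Not NE.
(Low, Low, Low): Country C can switch to Free (9 → 17). Not NE.
(Low, Low, Medium): Country B can switch to Medium (2 → 18). Not NE.
(Low, Medium, Free): Country A can switch to Medium (2 → 20). Not NE.
(Low, Medium, Low): Country A can switch to Medium (14 → 19). Not NE.
(Low, Medium, Medium): Country A can switch to Medium (10 → 17). Not NE.
(Medium, Low, Free): Country A gets 19, best alternative 10; Country B gets 19, best alternative 6; Country C gets 7, best alternative 6. No profitable deviation — NE.
(Medium, Low, Low): Country A can switch to Low (12 → 19). Not NE.
(Medium, Low, Medium): Country A can switch to Low (8 → 14). Not NE.
(Medium, Medium, Free): Country B can switch to Low (6 → 19). Not NE.
(Medium, Medium, Low): Country C can switch to Free (12 → 15). Not NE.
(Medium, Medium, Medium): Country C can switch to Free (1 → 15). Not NE.

The unique pure-strategy Nash equilibrium is (Medium, Low, Free).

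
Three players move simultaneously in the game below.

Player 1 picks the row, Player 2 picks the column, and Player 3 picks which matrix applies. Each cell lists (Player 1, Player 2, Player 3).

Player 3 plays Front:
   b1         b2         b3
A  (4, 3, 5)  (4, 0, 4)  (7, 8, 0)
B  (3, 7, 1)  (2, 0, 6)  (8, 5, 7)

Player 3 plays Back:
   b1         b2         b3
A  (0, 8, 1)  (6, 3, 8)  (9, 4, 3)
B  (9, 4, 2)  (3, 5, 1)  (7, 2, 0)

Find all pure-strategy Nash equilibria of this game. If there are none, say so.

(A, b1, Front): Player 2 can switch to b3 (3 → 8). Not NE.
(A, b1, Back): Player 1 can switch to B (0 → 9). Not NE.
(A, b2, Front): Player 2 can switch to b1 (0 → 3). Not NE.
(A, b2, Back): Player 2 can switch to b1 (3 → 8). Not NE.
(A, b3, Front): Player 1 can switch to B (7 → 8). Not NE.
(A, b3, Back): Player 2 can switch to b1 (4 → 8). Not NE.
(The remaining 6 profiles each have a profitable deviation by the same check.)

This game has no pure Nash equilibrium.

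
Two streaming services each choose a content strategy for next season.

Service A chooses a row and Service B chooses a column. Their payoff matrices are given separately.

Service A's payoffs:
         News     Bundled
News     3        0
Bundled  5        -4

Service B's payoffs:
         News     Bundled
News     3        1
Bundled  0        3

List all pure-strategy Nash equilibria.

(News, News): Service A can switch to Bundled (3 → 5). Not NE.
(News, Bundled): Service B can switch to News (1 → 3). Not NE.
(Bundled, News): Service B can switch to Bundled (0 → 3). Not NE.
(Bundled, Bundled): Service A can switch to News (-4 → 0). Not NE.

This game has no pure Nash equilibrium.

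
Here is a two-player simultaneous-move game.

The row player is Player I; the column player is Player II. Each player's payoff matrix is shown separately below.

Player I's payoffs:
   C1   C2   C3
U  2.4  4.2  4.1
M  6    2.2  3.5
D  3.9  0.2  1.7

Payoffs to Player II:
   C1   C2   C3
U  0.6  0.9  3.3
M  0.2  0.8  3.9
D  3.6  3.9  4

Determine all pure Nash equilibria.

Check each profile: it is a Nash equilibrium iff no player can strictly gain by switching unilaterally.
(U, C1): Player I can switch to M (2.4 → 6). Not NE.
(U, C2): Player II can switch to C3 (0.9 → 3.3). Not NE.
(U, C3): Player I gets 4.1, best alternative 3.5; Player II gets 3.3, best alternative 0.9. No profitable deviation — NE.
(M, C1): Player II can switch to C2 (0.2 → 0.8). Not NE.
(M, C2): Player I can switch to U (2.2 → 4.2). Not NE.
(M, C3): Player I can switch to U (3.5 → 4.1). Not NE.
(D, C1): Player I can switch to M (3.9 → 6). Not NE.
(D, C2): Player I can switch to U (0.2 → 4.2). Not NE.
(D, C3): Player I can switch to U (1.7 → 4.1). Not NE.

(U, C3)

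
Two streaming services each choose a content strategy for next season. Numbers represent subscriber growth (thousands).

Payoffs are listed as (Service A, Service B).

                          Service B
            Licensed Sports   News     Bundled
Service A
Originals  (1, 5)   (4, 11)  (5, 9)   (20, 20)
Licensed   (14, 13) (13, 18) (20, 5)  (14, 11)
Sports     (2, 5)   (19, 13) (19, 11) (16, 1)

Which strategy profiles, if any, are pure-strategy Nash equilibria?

Service A against Licensed: payoffs 1, 14, 2 → best response Licensed.
Service A against Sports: payoffs 4, 13, 19 → best response Sports.
Service A against News: payoffs 5, 20, 19 → best response Licensed.
Service A against Bundled: payoffs 20, 14, 16 → best response Originals.
Service B against Originals: payoffs 5, 11, 9, 20 → best response Bundled.
Service B against Licensed: payoffs 13, 18, 5, 11 → best response Sports.
Service B against Sports: payoffs 5, 13, 11, 1 → best response Sports.
Mutual best responses: (Originals, Bundled); (Sports, Sports).

The pure Nash equilibria are (Originals, Bundled) and (Sports, Sports).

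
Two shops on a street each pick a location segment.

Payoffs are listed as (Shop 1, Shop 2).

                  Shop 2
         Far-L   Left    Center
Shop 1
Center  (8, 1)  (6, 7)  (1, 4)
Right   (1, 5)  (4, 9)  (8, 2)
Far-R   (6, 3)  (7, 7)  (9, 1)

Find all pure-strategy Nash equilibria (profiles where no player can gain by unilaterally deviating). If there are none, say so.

For each player, find the best response to each opponent profile; mutual best responses are the pure NE.
Shop 1 against Far-L: payoffs 8, 1, 6 → best response Center.
Shop 1 against Left: payoffs 6, 4, 7 → best response Far-R.
Shop 1 against Center: payoffs 1, 8, 9 → best response Far-R.
Shop 2 against Center: payoffs 1, 7, 4 → best response Left.
Shop 2 against Right: payoffs 5, 9, 2 → best response Left.
Shop 2 against Far-R: payoffs 3, 7, 1 → best response Left.
Mutual best responses: (Far-R, Left).

The unique pure-strategy Nash equilibrium is (Far-R, Left).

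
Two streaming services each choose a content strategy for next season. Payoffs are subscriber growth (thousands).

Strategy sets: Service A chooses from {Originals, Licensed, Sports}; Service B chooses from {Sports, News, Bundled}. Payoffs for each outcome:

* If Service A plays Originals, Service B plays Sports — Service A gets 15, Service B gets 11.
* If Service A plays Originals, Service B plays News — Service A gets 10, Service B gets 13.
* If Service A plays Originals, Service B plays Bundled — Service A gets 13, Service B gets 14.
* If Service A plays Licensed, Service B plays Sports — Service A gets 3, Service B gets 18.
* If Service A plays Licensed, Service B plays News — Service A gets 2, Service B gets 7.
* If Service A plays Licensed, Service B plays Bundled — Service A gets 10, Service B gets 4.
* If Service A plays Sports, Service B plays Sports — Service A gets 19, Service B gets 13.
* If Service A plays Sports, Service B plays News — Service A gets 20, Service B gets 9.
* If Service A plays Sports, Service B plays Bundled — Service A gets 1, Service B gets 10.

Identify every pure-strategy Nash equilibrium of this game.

(Originals, Sports): Service A can switch to Sports (15 → 19). Not NE.
(Originals, News): Service A can switch to Sports (10 → 20). Not NE.
(Originals, Bundled): Service A gets 13, best alternative 10; Service B gets 14, best alternative 13. No profitable deviation — NE.
(Licensed, Sports): Service A can switch to Originals (3 → 15). Not NE.
(Licensed, News): Service A can switch to Originals (2 → 10). Not NE.
(Licensed, Bundled): Service A can switch to Originals (10 → 13). Not NE.
(Sports, Sports): Service A gets 19, best alternative 15; Service B gets 13, best alternative 10. No profitable deviation — NE.
(Sports, News): Service B can switch to Sports (9 → 13). Not NE.
(Sports, Bundled): Service A can switch to Originals (1 → 13). Not NE.

The pure Nash equilibria are (Originals, Bundled), (Sports, Sports).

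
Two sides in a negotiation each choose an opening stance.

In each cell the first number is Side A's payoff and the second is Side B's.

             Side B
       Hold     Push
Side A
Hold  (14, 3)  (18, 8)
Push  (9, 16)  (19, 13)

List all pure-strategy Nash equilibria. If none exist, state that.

none

Mark each player's best response to every combination of opponents' strategies; a profile where every player is best-responding is a pure Nash equilibrium.
Side A against Hold: payoffs 14, 9 → best response Hold.
Side A against Push: payoffs 18, 19 → best response Push.
Side B against Hold: payoffs 3, 8 → best response Push.
Side B against Push: payoffs 16, 13 → best response Hold.
No profile is a mutual best response for all players.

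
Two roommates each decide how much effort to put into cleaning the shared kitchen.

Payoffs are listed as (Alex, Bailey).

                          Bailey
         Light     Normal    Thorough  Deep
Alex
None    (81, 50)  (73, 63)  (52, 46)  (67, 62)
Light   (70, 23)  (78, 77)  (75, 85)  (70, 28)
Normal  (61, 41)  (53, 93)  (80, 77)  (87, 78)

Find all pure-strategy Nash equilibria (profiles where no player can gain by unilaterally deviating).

none

For each strategy profile, look for a profitable unilateral deviation.
(None, Light): Bailey can switch to Normal (50 → 63). Not NE.
(None, Normal): Alex can switch to Light (73 → 78). Not NE.
(None, Thorough): Alex can switch to Light (52 → 75). Not NE.
(None, Deep): Alex can switch to Light (67 → 70). Not NE.
(Light, Light): Alex can switch to None (70 → 81). Not NE.
(Light, Normal): Bailey can switch to Thorough (77 → 85). Not NE.
(Light, Thorough): Alex can switch to Normal (75 → 80). Not NE.
(Light, Deep): Alex can switch to Normal (70 → 87). Not NE.
(Normal, Light): Alex can switch to None (61 → 81). Not NE.
(Normal, Normal): Alex can switch to None (53 → 73). Not NE.
(Normal, Thorough): Bailey can switch to Normal (77 → 93). Not NE.
(Normal, Deep): Bailey can switch to Normal (78 → 93). Not NE.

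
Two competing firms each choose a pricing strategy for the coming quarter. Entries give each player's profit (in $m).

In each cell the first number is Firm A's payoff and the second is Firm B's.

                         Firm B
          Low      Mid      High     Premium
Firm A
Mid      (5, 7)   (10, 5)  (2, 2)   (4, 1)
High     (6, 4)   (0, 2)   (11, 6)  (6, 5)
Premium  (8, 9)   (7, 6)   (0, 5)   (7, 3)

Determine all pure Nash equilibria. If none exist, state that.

Pure-strategy Nash equilibria: (High, High), (Premium, Low)

Check each profile: it is a Nash equilibrium iff no player can strictly gain by switching unilaterally.
(Mid, Low): Firm A can switch to High (5 → 6). Not NE.
(Mid, Mid): Firm B can switch to Low (5 → 7). Not NE.
(Mid, High): Firm A can switch to High (2 → 11). Not NE.
(Mid, Premium): Firm A can switch to High (4 → 6). Not NE.
(High, Low): Firm A can switch to Premium (6 → 8). Not NE.
(High, Mid): Firm A can switch to Mid (0 → 10). Not NE.
(High, High): Firm A gets 11, best alternative 2; Firm B gets 6, best alternative 5. No profitable deviation — NE.
(High, Premium): Firm A can switch to Premium (6 → 7). Not NE.
(Premium, Low): Firm A gets 8, best alternative 6; Firm B gets 9, best alternative 6. No profitable deviation — NE.
(Premium, Mid): Firm A can switch to Mid (7 → 10). Not NE.
(The remaining 2 profiles each have a profitable deviation by the same check.)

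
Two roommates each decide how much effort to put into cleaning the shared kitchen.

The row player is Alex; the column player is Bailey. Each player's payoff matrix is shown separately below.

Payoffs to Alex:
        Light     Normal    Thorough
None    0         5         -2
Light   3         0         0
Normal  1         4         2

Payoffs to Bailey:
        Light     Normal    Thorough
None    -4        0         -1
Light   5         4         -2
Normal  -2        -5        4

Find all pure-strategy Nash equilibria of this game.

Pure-strategy Nash equilibria: (None, Normal), (Light, Light), (Normal, Thorough)

For each strategy profile, look for a profitable unilateral deviation.
(None, Light): Alex can switch to Light (0 → 3). Not NE.
(None, Normal): Alex gets 5, best alternative 4; Bailey gets 0, best alternative -1. No profitable deviation — NE.
(None, Thorough): Alex can switch to Light (-2 → 0). Not NE.
(Light, Light): Alex gets 3, best alternative 1; Bailey gets 5, best alternative 4. No profitable deviation — NE.
(Light, Normal): Alex can switch to None (0 → 5). Not NE.
(Light, Thorough): Alex can switch to Normal (0 → 2). Not NE.
(Normal, Light): Alex can switch to Light (1 → 3). Not NE.
(Normal, Normal): Alex can switch to None (4 → 5). Not NE.
(Normal, Thorough): Alex gets 2, best alternative 0; Bailey gets 4, best alternative -2. No profitable deviation — NE.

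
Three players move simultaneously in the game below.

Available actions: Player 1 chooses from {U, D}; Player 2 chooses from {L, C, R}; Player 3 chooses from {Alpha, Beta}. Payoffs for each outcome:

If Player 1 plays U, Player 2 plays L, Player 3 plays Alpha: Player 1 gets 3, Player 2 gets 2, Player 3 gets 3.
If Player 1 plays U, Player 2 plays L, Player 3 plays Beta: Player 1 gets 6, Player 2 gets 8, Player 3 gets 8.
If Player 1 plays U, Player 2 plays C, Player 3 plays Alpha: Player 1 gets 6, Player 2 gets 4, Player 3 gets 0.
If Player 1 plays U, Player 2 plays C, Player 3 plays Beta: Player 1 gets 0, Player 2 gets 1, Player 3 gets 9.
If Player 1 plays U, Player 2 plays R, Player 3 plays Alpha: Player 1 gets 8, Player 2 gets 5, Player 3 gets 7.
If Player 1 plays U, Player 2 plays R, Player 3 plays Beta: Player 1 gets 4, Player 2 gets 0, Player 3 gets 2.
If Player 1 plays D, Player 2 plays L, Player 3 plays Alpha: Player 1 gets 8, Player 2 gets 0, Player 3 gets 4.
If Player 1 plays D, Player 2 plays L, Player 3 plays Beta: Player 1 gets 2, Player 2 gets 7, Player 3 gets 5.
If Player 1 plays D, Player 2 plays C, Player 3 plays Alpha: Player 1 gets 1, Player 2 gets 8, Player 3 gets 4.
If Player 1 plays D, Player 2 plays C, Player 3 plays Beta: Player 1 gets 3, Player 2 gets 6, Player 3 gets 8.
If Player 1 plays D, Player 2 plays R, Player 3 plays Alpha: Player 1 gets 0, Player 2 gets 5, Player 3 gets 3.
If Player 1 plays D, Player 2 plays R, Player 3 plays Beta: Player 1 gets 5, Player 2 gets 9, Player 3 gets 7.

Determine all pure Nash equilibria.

(U, L, Alpha): Player 1 can switch to D (3 → 8). Not NE.
(U, L, Beta): Player 1 gets 6, best alternative 2; Player 2 gets 8, best alternative 1; Player 3 gets 8, best alternative 3. No profitable deviation — NE.
(U, C, Alpha): Player 2 can switch to R (4 → 5). Not NE.
(U, C, Beta): Player 1 can switch to D (0 → 3). Not NE.
(U, R, Alpha): Player 1 gets 8, best alternative 0; Player 2 gets 5, best alternative 4; Player 3 gets 7, best alternative 2. No profitable deviation — NE.
(U, R, Beta): Player 1 can switch to D (4 → 5). Not NE.
(D, L, Alpha): Player 2 can switch to C (0 → 8). Not NE.
(D, L, Beta): Player 1 can switch to U (2 → 6). Not NE.
(D, R, Beta): Player 1 gets 5, best alternative 4; Player 2 gets 9, best alternative 7; Player 3 gets 7, best alternative 3. No profitable deviation — NE.
(The remaining 3 profiles each have a profitable deviation by the same check.)

Pure-strategy Nash equilibria: (U, L, Beta), (U, R, Alpha), (D, R, Beta)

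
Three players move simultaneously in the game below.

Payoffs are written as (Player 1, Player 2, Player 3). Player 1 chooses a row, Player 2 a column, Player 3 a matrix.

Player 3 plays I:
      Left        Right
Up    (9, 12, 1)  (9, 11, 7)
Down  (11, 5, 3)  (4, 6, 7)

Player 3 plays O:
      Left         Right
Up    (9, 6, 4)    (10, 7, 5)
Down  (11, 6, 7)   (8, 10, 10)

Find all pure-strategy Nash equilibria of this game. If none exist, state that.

For each strategy profile, look for a profitable unilateral deviation.
(Up, Left, I): Player 1 can switch to Down (9 → 11). Not NE.
(Up, Left, O): Player 1 can switch to Down (9 → 11). Not NE.
(Up, Right, I): Player 2 can switch to Left (11 → 12). Not NE.
(Up, Right, O): Player 3 can switch to I (5 → 7). Not NE.
(Down, Left, I): Player 2 can switch to Right (5 → 6). Not NE.
(Down, Left, O): Player 2 can switch to Right (6 → 10). Not NE.
(Down, Right, I): Player 1 can switch to Up (4 → 9). Not NE.
(Down, Right, O): Player 1 can switch to Up (8 → 10). Not NE.

This game has no pure Nash equilibrium.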